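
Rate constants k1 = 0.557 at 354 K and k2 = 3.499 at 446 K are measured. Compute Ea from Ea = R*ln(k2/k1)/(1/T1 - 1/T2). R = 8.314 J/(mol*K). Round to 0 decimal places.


Ea = R * ln(k2/k1) / (1/T1 - 1/T2)
ln(k2/k1) = ln(3.499/0.557) = 1.8376673
1/T1 - 1/T2 = 1/354 - 1/446 = 0.000582706291
Ea = 8.314 * 1.8376673 / 0.000582706291
Ea = 26220 J/mol


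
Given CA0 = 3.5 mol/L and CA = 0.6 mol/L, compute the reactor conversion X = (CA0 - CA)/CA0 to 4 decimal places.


X = (CA0 - CA) / CA0
X = (3.5 - 0.6) / 3.5
X = 2.9 / 3.5
X = 0.8286


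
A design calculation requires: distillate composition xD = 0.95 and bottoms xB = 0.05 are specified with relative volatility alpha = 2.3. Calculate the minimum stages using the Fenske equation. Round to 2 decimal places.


N_min = ln((xD*(1-xB))/(xB*(1-xD))) / ln(alpha)
Numerator inside ln: 0.9025 / 0.0025 = 361.0
ln(361.0) = 5.888878
ln(alpha) = ln(2.3) = 0.832909
N_min = 5.888878 / 0.832909 = 7.07


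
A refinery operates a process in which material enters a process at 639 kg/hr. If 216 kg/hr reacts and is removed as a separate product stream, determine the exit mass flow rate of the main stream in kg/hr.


Steady-state mass balance on the main outlet: F_out = F_in - F_removed
F_out = 639 - 216
F_out = 423 kg/hr


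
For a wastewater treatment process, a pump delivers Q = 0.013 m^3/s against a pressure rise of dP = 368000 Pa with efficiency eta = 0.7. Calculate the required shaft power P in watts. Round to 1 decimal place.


P = Q * dP / eta
P = 0.013 * 368000 / 0.7
P = 4784.0 / 0.7
P = 6834.3 W


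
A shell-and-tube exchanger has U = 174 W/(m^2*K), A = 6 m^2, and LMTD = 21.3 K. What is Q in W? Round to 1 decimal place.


Q = U * A * LMTD
Q = 174 * 6 * 21.3
Q = 22237.2 W


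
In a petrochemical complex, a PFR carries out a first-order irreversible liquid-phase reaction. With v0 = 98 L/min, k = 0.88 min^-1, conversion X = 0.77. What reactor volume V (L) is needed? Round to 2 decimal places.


V = (v0/k) * ln(1/(1-X))
V = (98/0.88) * ln(1/(1-0.77))
V = 111.363636 * ln(4.347826)
V = 111.363636 * 1.469676
V = 163.67 L


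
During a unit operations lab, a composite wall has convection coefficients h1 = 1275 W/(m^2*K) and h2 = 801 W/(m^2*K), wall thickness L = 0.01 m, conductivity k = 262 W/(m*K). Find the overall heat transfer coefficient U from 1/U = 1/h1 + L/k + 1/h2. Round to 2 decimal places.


1/U = 1/h1 + L/k + 1/h2
1/U = 1/1275 + 0.01/262 + 1/801
1/U = 0.0007843137 + 3.81679e-05 + 0.0012484395
1/U = 0.0020709211
U = 482.88 W/(m^2*K)


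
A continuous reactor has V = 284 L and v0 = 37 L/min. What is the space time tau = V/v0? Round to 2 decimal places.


tau = V / v0
tau = 284 / 37
tau = 7.68 min


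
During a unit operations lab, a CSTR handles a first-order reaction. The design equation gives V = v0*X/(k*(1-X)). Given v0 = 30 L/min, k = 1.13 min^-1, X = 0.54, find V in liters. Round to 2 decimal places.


V = v0 * X / (k * (1 - X))
V = 30 * 0.54 / (1.13 * (1 - 0.54))
V = 16.2 / (1.13 * 0.46)
V = 16.2 / 0.5198
V = 31.17 L


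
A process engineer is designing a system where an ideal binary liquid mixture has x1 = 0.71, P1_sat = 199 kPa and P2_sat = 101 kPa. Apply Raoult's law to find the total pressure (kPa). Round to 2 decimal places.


P = x1*P1_sat + x2*P2_sat
x2 = 1 - x1 = 1 - 0.71 = 0.29
P = 0.71*199 + 0.29*101
P = 141.29 + 29.29
P = 170.58 kPa


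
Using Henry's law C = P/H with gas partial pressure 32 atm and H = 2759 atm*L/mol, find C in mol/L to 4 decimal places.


C = P / H
C = 32 / 2759
C = 0.0116 mol/L


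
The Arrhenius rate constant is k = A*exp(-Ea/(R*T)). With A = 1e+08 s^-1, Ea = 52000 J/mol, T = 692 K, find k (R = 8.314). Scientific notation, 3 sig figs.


k = A * exp(-Ea/(R*T))
k = 1e+08 * exp(-52000 / (8.314 * 692))
k = 1e+08 * exp(-9.03831)
k = 1.19e+04


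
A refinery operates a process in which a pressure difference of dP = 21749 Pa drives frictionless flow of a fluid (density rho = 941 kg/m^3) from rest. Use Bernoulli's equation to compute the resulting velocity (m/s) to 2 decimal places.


v = sqrt(2*dP/rho)
v = sqrt(2*21749/941)
v = sqrt(46.225292)
v = 6.80 m/s


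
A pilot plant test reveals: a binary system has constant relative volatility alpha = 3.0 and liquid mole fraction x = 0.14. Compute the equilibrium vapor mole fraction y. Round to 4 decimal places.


y = alpha*x / (1 + (alpha-1)*x)
y = 3.0*0.14 / (1 + (3.0-1)*0.14)
y = 0.42 / (1 + 0.28)
y = 0.42 / 1.28
y = 0.3281


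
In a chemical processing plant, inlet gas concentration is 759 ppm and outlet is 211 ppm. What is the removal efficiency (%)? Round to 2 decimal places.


Efficiency = (G_in - G_out) / G_in * 100%
Efficiency = (759 - 211) / 759 * 100
Efficiency = 548 / 759 * 100
Efficiency = 72.20%


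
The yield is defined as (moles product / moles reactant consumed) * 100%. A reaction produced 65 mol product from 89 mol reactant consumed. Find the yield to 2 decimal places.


Yield = (moles product / moles consumed) * 100%
Yield = (65 / 89) * 100
Yield = 0.7303 * 100
Yield = 73.03%


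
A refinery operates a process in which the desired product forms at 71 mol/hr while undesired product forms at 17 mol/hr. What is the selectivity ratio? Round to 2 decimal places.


S = desired product rate / undesired product rate
S = 71 / 17
S = 4.18


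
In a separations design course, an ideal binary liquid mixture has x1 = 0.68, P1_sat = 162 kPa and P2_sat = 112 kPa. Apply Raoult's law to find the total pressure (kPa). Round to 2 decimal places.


P = x1*P1_sat + x2*P2_sat
x2 = 1 - x1 = 1 - 0.68 = 0.32
P = 0.68*162 + 0.32*112
P = 110.16 + 35.84
P = 146.00 kPa


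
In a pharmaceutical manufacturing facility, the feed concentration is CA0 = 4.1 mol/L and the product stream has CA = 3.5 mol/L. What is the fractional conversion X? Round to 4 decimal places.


X = (CA0 - CA) / CA0
X = (4.1 - 3.5) / 4.1
X = 0.6 / 4.1
X = 0.1463


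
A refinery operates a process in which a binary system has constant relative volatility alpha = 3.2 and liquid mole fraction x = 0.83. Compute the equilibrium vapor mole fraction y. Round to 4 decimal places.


y = alpha*x / (1 + (alpha-1)*x)
y = 3.2*0.83 / (1 + (3.2-1)*0.83)
y = 2.656 / (1 + 1.826)
y = 2.656 / 2.826
y = 0.9398


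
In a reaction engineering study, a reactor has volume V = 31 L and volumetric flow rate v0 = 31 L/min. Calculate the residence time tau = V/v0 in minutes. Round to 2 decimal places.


tau = V / v0
tau = 31 / 31
tau = 1.00 min


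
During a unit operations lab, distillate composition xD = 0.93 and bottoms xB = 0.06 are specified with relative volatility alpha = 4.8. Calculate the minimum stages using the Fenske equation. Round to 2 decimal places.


N_min = ln((xD*(1-xB))/(xB*(1-xD))) / ln(alpha)
Numerator inside ln: 0.8742 / 0.0042 = 208.142857
ln(208.142857) = 5.338225
ln(alpha) = ln(4.8) = 1.568616
N_min = 5.338225 / 1.568616 = 3.40


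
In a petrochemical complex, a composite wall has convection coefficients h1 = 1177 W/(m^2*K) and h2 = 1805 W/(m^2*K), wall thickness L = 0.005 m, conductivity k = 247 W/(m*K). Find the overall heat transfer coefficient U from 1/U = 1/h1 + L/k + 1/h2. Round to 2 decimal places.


1/U = 1/h1 + L/k + 1/h2
1/U = 1/1177 + 0.005/247 + 1/1805
1/U = 0.0008496177 + 2.02429e-05 + 0.0005540166
1/U = 0.0014238772
U = 702.31 W/(m^2*K)


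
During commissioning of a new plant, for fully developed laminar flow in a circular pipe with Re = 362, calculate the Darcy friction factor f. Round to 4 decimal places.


f = 64 / Re
f = 64 / 362
f = 0.1768


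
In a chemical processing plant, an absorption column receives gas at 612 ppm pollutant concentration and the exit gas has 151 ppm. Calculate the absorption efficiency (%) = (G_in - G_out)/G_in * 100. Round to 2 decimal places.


Efficiency = (G_in - G_out) / G_in * 100%
Efficiency = (612 - 151) / 612 * 100
Efficiency = 461 / 612 * 100
Efficiency = 75.33%


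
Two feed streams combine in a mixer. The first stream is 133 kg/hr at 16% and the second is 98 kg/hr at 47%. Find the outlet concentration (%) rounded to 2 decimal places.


Mass balance on solute: F1*x1 + F2*x2 = F3*x3
F3 = F1 + F2 = 133 + 98 = 231 kg/hr
x3 = (F1*x1 + F2*x2)/F3
x3 = (133*0.16 + 98*0.47) / 231
x3 = 29.15%


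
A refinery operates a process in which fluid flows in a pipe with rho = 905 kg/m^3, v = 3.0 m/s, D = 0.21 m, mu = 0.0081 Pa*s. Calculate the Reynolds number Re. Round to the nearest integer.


Re = rho * v * D / mu
Re = 905 * 3.0 * 0.21 / 0.0081
Re = 570.15 / 0.0081
Re = 70389


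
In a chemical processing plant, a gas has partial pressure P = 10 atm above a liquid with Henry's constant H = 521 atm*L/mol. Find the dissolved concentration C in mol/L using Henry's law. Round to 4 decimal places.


C = P / H
C = 10 / 521
C = 0.0192 mol/L


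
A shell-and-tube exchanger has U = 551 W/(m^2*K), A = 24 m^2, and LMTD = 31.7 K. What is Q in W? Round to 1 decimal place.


Q = U * A * LMTD
Q = 551 * 24 * 31.7
Q = 419200.8 W


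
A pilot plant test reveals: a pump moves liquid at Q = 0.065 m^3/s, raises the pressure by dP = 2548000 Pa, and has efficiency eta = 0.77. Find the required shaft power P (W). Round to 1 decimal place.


P = Q * dP / eta
P = 0.065 * 2548000 / 0.77
P = 165620.0 / 0.77
P = 215090.9 W


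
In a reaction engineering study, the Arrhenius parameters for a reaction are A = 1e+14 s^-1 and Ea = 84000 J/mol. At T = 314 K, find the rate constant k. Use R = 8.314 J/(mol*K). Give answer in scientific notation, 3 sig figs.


k = A * exp(-Ea/(R*T))
k = 1e+14 * exp(-84000 / (8.314 * 314))
k = 1e+14 * exp(-32.17656)
k = 1.06e+00


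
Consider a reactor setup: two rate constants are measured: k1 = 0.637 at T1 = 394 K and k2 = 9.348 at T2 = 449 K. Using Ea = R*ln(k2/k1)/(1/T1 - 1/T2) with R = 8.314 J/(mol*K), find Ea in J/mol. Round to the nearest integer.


Ea = R * ln(k2/k1) / (1/T1 - 1/T2)
ln(k2/k1) = ln(9.348/0.637) = 2.686148
1/T1 - 1/T2 = 1/394 - 1/449 = 0.000310899574
Ea = 8.314 * 2.686148 / 0.000310899574
Ea = 71832 J/mol


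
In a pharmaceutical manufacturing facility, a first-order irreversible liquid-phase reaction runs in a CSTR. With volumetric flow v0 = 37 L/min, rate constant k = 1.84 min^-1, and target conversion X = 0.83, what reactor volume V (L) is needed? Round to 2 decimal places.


V = v0 * X / (k * (1 - X))
V = 37 * 0.83 / (1.84 * (1 - 0.83))
V = 30.71 / (1.84 * 0.17)
V = 30.71 / 0.3128
V = 98.18 L


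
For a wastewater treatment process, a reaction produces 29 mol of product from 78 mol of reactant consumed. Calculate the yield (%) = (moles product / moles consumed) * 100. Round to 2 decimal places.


Yield = (moles product / moles consumed) * 100%
Yield = (29 / 78) * 100
Yield = 0.3718 * 100
Yield = 37.18%


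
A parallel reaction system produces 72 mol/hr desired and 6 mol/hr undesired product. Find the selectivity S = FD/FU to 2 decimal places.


S = desired product rate / undesired product rate
S = 72 / 6
S = 12.00


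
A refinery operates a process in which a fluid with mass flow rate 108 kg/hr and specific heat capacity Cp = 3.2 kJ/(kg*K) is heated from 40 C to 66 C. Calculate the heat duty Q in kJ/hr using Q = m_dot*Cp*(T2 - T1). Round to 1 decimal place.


Q = m_dot * Cp * (T2 - T1)
Q = 108 * 3.2 * (66 - 40)
Q = 108 * 3.2 * 26
Q = 8985.6 kJ/hr


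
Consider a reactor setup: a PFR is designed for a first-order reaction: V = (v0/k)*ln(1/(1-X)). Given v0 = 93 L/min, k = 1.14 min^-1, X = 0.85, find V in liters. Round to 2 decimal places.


V = (v0/k) * ln(1/(1-X))
V = (93/1.14) * ln(1/(1-0.85))
V = 81.578947 * ln(6.666667)
V = 81.578947 * 1.89712
V = 154.77 L


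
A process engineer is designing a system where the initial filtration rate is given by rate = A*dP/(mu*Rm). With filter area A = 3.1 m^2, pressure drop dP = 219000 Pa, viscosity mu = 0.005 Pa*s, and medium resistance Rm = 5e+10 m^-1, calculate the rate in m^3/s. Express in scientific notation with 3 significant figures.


rate = A * dP / (mu * Rm)
rate = 3.1 * 219000 / (0.005 * 5e+10)
rate = 678900.0 / 2.500e+08
rate = 2.72e-03 m^3/s


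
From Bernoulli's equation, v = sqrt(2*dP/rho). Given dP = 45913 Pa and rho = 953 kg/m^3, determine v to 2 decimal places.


v = sqrt(2*dP/rho)
v = sqrt(2*45913/953)
v = sqrt(96.354669)
v = 9.82 m/s


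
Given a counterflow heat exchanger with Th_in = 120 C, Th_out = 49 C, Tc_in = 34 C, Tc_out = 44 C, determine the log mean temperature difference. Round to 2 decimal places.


dT1 = Th_in - Tc_out = 120 - 44 = 76
dT2 = Th_out - Tc_in = 49 - 34 = 15
LMTD = (dT1 - dT2) / ln(dT1/dT2)
LMTD = (76 - 15) / ln(76/15)
LMTD = 37.59 K


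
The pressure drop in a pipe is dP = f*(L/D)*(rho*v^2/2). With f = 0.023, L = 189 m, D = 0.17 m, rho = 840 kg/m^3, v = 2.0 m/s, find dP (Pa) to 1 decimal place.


dP = f * (L/D) * (rho*v^2/2)
dP = 0.023 * (189/0.17) * (840*2.0^2/2)
L/D = 1111.76470588
rho*v^2/2 = 840*4.0/2 = 1680.0
dP = 0.023 * 1111.76470588 * 1680.0
dP = 42958.6 Pa


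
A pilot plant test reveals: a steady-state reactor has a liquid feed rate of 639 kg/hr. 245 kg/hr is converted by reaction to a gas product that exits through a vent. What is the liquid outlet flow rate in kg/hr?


Steady-state mass balance on the main outlet: F_out = F_in - F_removed
F_out = 639 - 245
F_out = 394 kg/hr


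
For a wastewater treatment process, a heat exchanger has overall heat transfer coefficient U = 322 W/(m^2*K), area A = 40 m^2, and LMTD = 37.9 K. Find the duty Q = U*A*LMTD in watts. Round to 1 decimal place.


Q = U * A * LMTD
Q = 322 * 40 * 37.9
Q = 488152.0 W


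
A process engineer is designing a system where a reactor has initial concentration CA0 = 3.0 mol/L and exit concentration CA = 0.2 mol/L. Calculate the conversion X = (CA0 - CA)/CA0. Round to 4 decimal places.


X = (CA0 - CA) / CA0
X = (3.0 - 0.2) / 3.0
X = 2.8 / 3.0
X = 0.9333


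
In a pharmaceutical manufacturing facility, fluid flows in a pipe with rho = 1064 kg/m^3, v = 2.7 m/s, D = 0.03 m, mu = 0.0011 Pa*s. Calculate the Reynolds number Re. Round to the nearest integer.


Re = rho * v * D / mu
Re = 1064 * 2.7 * 0.03 / 0.0011
Re = 86.184 / 0.0011
Re = 78349


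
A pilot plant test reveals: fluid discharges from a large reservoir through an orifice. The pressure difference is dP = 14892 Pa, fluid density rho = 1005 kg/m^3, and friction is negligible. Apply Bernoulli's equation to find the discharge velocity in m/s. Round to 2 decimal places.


v = sqrt(2*dP/rho)
v = sqrt(2*14892/1005)
v = sqrt(29.635821)
v = 5.44 m/s


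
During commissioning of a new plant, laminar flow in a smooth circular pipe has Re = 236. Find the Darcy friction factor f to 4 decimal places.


f = 64 / Re
f = 64 / 236
f = 0.2712


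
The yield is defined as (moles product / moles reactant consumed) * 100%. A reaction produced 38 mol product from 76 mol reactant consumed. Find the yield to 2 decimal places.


Yield = (moles product / moles consumed) * 100%
Yield = (38 / 76) * 100
Yield = 0.5 * 100
Yield = 50.00%


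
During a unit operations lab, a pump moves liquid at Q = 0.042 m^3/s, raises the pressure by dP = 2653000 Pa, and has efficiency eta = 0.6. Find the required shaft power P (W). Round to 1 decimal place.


P = Q * dP / eta
P = 0.042 * 2653000 / 0.6
P = 111426.0 / 0.6
P = 185710.0 W


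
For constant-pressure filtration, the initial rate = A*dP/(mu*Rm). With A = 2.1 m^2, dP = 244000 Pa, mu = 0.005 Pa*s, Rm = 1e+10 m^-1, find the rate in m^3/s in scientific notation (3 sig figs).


rate = A * dP / (mu * Rm)
rate = 2.1 * 244000 / (0.005 * 1e+10)
rate = 512400.0 / 5.000e+07
rate = 1.02e-02 m^3/s


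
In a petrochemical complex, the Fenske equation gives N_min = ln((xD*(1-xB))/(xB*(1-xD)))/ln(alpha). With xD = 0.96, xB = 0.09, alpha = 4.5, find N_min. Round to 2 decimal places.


N_min = ln((xD*(1-xB))/(xB*(1-xD))) / ln(alpha)
Numerator inside ln: 0.8736 / 0.0036 = 242.666667
ln(242.666667) = 5.491689
ln(alpha) = ln(4.5) = 1.504077
N_min = 5.491689 / 1.504077 = 3.65


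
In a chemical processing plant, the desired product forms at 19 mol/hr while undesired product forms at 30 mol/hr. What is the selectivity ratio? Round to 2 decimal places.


S = desired product rate / undesired product rate
S = 19 / 30
S = 0.63


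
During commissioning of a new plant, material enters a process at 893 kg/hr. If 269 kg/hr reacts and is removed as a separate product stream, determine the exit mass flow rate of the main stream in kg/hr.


Steady-state mass balance on the main outlet: F_out = F_in - F_removed
F_out = 893 - 269
F_out = 624 kg/hr


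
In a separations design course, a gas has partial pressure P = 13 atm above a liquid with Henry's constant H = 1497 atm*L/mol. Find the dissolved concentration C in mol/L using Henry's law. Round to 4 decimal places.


C = P / H
C = 13 / 1497
C = 0.0087 mol/L


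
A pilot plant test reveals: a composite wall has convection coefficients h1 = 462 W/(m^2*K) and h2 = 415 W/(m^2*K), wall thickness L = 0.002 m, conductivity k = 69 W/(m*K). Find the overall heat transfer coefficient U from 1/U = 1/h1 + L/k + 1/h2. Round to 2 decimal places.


1/U = 1/h1 + L/k + 1/h2
1/U = 1/462 + 0.002/69 + 1/415
1/U = 0.0021645022 + 2.89855e-05 + 0.0024096386
1/U = 0.0046031263
U = 217.24 W/(m^2*K)


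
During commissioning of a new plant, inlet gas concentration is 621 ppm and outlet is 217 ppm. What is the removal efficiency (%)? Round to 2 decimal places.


Efficiency = (G_in - G_out) / G_in * 100%
Efficiency = (621 - 217) / 621 * 100
Efficiency = 404 / 621 * 100
Efficiency = 65.06%


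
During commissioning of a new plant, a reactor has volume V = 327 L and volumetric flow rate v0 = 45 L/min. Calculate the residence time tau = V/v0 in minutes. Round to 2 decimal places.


tau = V / v0
tau = 327 / 45
tau = 7.27 min


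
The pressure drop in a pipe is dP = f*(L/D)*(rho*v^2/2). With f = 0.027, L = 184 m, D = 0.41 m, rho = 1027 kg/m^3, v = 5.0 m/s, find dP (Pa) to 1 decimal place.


dP = f * (L/D) * (rho*v^2/2)
dP = 0.027 * (184/0.41) * (1027*5.0^2/2)
L/D = 448.7804878
rho*v^2/2 = 1027*25.0/2 = 12837.5
dP = 0.027 * 448.7804878 * 12837.5
dP = 155552.9 Pa


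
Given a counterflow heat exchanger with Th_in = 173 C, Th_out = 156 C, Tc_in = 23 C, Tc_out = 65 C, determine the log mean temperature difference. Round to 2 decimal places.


dT1 = Th_in - Tc_out = 173 - 65 = 108
dT2 = Th_out - Tc_in = 156 - 23 = 133
LMTD = (dT1 - dT2) / ln(dT1/dT2)
LMTD = (108 - 133) / ln(108/133)
LMTD = 120.07 K


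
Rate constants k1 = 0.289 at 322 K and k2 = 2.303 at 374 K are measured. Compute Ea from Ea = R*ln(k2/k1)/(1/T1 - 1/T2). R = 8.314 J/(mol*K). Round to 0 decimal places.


Ea = R * ln(k2/k1) / (1/T1 - 1/T2)
ln(k2/k1) = ln(2.303/0.289) = 2.0755412
1/T1 - 1/T2 = 1/322 - 1/374 = 0.000431793271
Ea = 8.314 * 2.0755412 / 0.000431793271
Ea = 39964 J/mol


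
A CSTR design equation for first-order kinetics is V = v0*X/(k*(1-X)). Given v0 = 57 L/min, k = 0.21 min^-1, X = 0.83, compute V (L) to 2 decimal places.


V = v0 * X / (k * (1 - X))
V = 57 * 0.83 / (0.21 * (1 - 0.83))
V = 47.31 / (0.21 * 0.17)
V = 47.31 / 0.0357
V = 1325.21 L


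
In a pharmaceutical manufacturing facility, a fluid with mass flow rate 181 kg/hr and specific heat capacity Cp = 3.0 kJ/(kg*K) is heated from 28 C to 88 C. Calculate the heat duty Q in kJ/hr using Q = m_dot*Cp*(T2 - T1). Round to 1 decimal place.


Q = m_dot * Cp * (T2 - T1)
Q = 181 * 3.0 * (88 - 28)
Q = 181 * 3.0 * 60
Q = 32580.0 kJ/hr


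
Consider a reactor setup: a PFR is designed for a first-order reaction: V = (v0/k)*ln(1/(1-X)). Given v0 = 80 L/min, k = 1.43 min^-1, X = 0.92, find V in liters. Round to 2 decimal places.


V = (v0/k) * ln(1/(1-X))
V = (80/1.43) * ln(1/(1-0.92))
V = 55.944056 * ln(12.5)
V = 55.944056 * 2.525729
V = 141.30 L


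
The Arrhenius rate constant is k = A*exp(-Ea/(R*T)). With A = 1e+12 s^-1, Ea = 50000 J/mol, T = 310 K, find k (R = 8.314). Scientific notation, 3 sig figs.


k = A * exp(-Ea/(R*T))
k = 1e+12 * exp(-50000 / (8.314 * 310))
k = 1e+12 * exp(-19.399846)
k = 3.76e+03


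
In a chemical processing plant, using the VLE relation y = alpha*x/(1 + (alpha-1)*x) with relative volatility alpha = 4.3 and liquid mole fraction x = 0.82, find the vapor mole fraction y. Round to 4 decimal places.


y = alpha*x / (1 + (alpha-1)*x)
y = 4.3*0.82 / (1 + (4.3-1)*0.82)
y = 3.526 / (1 + 2.706)
y = 3.526 / 3.706
y = 0.9514


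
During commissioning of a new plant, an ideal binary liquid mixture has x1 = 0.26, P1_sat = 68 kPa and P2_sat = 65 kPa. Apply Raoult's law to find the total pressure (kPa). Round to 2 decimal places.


P = x1*P1_sat + x2*P2_sat
x2 = 1 - x1 = 1 - 0.26 = 0.74
P = 0.26*68 + 0.74*65
P = 17.68 + 48.1
P = 65.78 kPa


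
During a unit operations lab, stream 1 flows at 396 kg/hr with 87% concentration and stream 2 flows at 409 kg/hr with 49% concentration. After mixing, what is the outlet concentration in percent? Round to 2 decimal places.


Mass balance on solute: F1*x1 + F2*x2 = F3*x3
F3 = F1 + F2 = 396 + 409 = 805 kg/hr
x3 = (F1*x1 + F2*x2)/F3
x3 = (396*0.87 + 409*0.49) / 805
x3 = 67.69%


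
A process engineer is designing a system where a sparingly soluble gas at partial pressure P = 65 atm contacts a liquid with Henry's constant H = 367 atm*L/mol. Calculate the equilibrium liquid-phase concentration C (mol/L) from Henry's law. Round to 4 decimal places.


C = P / H
C = 65 / 367
C = 0.1771 mol/L


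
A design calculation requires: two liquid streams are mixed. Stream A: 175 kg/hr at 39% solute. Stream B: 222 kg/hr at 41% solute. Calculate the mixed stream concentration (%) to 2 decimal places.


Mass balance on solute: F1*x1 + F2*x2 = F3*x3
F3 = F1 + F2 = 175 + 222 = 397 kg/hr
x3 = (F1*x1 + F2*x2)/F3
x3 = (175*0.39 + 222*0.41) / 397
x3 = 40.12%


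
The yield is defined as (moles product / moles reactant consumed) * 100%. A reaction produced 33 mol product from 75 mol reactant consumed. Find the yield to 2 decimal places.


Yield = (moles product / moles consumed) * 100%
Yield = (33 / 75) * 100
Yield = 0.44 * 100
Yield = 44.00%


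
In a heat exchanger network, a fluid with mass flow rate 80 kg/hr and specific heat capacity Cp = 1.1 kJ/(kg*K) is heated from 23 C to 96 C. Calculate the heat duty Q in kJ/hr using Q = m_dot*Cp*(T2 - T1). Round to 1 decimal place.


Q = m_dot * Cp * (T2 - T1)
Q = 80 * 1.1 * (96 - 23)
Q = 80 * 1.1 * 73
Q = 6424.0 kJ/hr


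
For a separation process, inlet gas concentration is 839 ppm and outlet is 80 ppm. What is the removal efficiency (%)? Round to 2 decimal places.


Efficiency = (G_in - G_out) / G_in * 100%
Efficiency = (839 - 80) / 839 * 100
Efficiency = 759 / 839 * 100
Efficiency = 90.46%


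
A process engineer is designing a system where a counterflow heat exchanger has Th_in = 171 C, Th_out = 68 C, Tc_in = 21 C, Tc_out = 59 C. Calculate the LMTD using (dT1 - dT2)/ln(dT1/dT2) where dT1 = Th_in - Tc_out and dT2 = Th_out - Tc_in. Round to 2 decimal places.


dT1 = Th_in - Tc_out = 171 - 59 = 112
dT2 = Th_out - Tc_in = 68 - 21 = 47
LMTD = (dT1 - dT2) / ln(dT1/dT2)
LMTD = (112 - 47) / ln(112/47)
LMTD = 74.85 K


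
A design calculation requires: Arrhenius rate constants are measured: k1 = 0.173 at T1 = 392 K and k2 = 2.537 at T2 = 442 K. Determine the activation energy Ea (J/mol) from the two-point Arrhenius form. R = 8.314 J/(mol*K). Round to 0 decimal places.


Ea = R * ln(k2/k1) / (1/T1 - 1/T2)
ln(k2/k1) = ln(2.537/0.173) = 2.685446
1/T1 - 1/T2 = 1/392 - 1/442 = 0.000288576969
Ea = 8.314 * 2.685446 / 0.000288576969
Ea = 77369 J/mol


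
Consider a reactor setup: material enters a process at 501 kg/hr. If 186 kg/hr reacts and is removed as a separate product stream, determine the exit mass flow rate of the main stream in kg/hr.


Steady-state mass balance on the main outlet: F_out = F_in - F_removed
F_out = 501 - 186
F_out = 315 kg/hr


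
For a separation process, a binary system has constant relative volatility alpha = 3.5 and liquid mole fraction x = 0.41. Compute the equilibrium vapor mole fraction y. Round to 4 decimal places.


y = alpha*x / (1 + (alpha-1)*x)
y = 3.5*0.41 / (1 + (3.5-1)*0.41)
y = 1.435 / (1 + 1.025)
y = 1.435 / 2.025
y = 0.7086


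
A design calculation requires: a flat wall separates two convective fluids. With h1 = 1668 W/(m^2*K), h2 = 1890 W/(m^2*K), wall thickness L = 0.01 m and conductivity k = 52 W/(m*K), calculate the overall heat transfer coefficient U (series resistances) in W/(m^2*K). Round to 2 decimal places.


1/U = 1/h1 + L/k + 1/h2
1/U = 1/1668 + 0.01/52 + 1/1890
1/U = 0.0005995204 + 0.0001923077 + 0.0005291005
1/U = 0.0013209286
U = 757.04 W/(m^2*K)


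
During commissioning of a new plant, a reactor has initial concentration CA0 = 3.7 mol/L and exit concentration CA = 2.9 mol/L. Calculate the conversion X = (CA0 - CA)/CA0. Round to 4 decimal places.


X = (CA0 - CA) / CA0
X = (3.7 - 2.9) / 3.7
X = 0.8 / 3.7
X = 0.2162


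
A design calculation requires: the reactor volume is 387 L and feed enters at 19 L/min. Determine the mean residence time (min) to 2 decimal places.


tau = V / v0
tau = 387 / 19
tau = 20.37 min


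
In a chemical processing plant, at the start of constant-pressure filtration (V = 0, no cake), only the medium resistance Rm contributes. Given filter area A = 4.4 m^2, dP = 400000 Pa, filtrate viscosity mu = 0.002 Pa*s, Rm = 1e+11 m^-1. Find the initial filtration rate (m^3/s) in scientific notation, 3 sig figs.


rate = A * dP / (mu * Rm)
rate = 4.4 * 400000 / (0.002 * 1e+11)
rate = 1760000.0 / 2.000e+08
rate = 8.80e-03 m^3/s


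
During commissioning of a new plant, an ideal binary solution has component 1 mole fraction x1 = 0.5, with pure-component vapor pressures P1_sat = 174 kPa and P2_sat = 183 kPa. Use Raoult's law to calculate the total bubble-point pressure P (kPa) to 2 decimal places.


P = x1*P1_sat + x2*P2_sat
x2 = 1 - x1 = 1 - 0.5 = 0.5
P = 0.5*174 + 0.5*183
P = 87.0 + 91.5
P = 178.50 kPa


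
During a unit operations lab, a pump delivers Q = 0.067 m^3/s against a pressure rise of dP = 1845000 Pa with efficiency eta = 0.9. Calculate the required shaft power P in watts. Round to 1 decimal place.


P = Q * dP / eta
P = 0.067 * 1845000 / 0.9
P = 123615.0 / 0.9
P = 137350.0 W


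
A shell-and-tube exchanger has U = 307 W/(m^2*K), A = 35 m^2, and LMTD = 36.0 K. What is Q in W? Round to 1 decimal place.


Q = U * A * LMTD
Q = 307 * 35 * 36.0
Q = 386820.0 W


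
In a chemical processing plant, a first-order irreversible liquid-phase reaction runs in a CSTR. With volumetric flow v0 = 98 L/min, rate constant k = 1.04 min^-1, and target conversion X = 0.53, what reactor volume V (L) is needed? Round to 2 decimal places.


V = v0 * X / (k * (1 - X))
V = 98 * 0.53 / (1.04 * (1 - 0.53))
V = 51.94 / (1.04 * 0.47)
V = 51.94 / 0.4888
V = 106.26 L


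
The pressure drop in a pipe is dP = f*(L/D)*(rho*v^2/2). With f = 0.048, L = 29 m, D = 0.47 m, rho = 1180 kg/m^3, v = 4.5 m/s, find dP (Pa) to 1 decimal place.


dP = f * (L/D) * (rho*v^2/2)
dP = 0.048 * (29/0.47) * (1180*4.5^2/2)
L/D = 61.70212766
rho*v^2/2 = 1180*20.25/2 = 11947.5
dP = 0.048 * 61.70212766 * 11947.5
dP = 35384.9 Pa


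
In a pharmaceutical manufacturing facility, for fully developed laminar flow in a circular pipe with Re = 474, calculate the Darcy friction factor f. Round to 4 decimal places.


f = 64 / Re
f = 64 / 474
f = 0.1350


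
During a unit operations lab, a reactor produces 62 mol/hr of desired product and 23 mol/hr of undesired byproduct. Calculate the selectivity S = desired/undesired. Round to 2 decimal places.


S = desired product rate / undesired product rate
S = 62 / 23
S = 2.70


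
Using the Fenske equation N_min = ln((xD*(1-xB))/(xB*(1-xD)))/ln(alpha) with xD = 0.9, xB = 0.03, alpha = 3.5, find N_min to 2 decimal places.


N_min = ln((xD*(1-xB))/(xB*(1-xD))) / ln(alpha)
Numerator inside ln: 0.873 / 0.003 = 291.0
ln(291.0) = 5.673323
ln(alpha) = ln(3.5) = 1.252763
N_min = 5.673323 / 1.252763 = 4.53


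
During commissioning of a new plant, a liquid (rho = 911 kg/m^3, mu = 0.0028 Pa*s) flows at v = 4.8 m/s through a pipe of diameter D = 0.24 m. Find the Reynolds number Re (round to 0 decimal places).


Re = rho * v * D / mu
Re = 911 * 4.8 * 0.24 / 0.0028
Re = 1049.472 / 0.0028
Re = 374811


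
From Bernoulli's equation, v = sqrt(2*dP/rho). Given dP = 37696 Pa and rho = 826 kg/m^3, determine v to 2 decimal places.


v = sqrt(2*dP/rho)
v = sqrt(2*37696/826)
v = sqrt(91.273608)
v = 9.55 m/s


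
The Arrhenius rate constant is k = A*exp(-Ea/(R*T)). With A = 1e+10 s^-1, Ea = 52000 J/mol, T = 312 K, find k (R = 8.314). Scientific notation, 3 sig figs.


k = A * exp(-Ea/(R*T))
k = 1e+10 * exp(-52000 / (8.314 * 312))
k = 1e+10 * exp(-20.046508)
k = 1.97e+01


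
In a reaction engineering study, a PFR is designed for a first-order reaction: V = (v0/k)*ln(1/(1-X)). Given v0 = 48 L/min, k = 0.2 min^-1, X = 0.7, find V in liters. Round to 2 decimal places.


V = (v0/k) * ln(1/(1-X))
V = (48/0.2) * ln(1/(1-0.7))
V = 240.0 * ln(3.333333)
V = 240.0 * 1.203973
V = 288.95 L


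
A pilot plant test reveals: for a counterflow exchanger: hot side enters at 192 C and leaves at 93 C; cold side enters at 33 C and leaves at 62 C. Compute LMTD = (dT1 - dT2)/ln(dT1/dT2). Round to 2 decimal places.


dT1 = Th_in - Tc_out = 192 - 62 = 130
dT2 = Th_out - Tc_in = 93 - 33 = 60
LMTD = (dT1 - dT2) / ln(dT1/dT2)
LMTD = (130 - 60) / ln(130/60)
LMTD = 90.53 K


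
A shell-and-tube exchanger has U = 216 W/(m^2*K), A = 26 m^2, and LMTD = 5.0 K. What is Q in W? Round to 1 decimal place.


Q = U * A * LMTD
Q = 216 * 26 * 5.0
Q = 28080.0 W


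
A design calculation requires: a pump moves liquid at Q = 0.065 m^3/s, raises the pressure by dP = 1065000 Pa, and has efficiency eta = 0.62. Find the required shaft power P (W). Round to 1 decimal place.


P = Q * dP / eta
P = 0.065 * 1065000 / 0.62
P = 69225.0 / 0.62
P = 111653.2 W


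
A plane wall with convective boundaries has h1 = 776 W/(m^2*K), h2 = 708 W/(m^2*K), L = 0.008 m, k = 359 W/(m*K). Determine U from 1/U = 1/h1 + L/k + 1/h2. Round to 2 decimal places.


1/U = 1/h1 + L/k + 1/h2
1/U = 1/776 + 0.008/359 + 1/708
1/U = 0.0012886598 + 2.22841e-05 + 0.0014124294
1/U = 0.0027233733
U = 367.19 W/(m^2*K)


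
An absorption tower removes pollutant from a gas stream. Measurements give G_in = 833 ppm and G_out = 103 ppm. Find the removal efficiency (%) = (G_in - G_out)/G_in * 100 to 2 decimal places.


Efficiency = (G_in - G_out) / G_in * 100%
Efficiency = (833 - 103) / 833 * 100
Efficiency = 730 / 833 * 100
Efficiency = 87.64%


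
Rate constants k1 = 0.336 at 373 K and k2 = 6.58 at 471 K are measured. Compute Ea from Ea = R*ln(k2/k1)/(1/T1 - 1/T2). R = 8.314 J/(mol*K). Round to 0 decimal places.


Ea = R * ln(k2/k1) / (1/T1 - 1/T2)
ln(k2/k1) = ln(6.58/0.336) = 2.9746789
1/T1 - 1/T2 = 1/373 - 1/471 = 0.000557822897
Ea = 8.314 * 2.9746789 / 0.000557822897
Ea = 44336 J/mol


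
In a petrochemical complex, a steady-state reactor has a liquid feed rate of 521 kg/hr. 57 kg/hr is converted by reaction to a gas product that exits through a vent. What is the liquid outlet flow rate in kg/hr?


Steady-state mass balance on the main outlet: F_out = F_in - F_removed
F_out = 521 - 57
F_out = 464 kg/hr


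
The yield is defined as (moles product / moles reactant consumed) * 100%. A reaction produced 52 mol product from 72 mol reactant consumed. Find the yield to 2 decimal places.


Yield = (moles product / moles consumed) * 100%
Yield = (52 / 72) * 100
Yield = 0.7222 * 100
Yield = 72.22%


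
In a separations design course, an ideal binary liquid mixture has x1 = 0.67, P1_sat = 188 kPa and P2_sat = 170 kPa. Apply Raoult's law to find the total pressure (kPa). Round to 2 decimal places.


P = x1*P1_sat + x2*P2_sat
x2 = 1 - x1 = 1 - 0.67 = 0.33
P = 0.67*188 + 0.33*170
P = 125.96 + 56.1
P = 182.06 kPa


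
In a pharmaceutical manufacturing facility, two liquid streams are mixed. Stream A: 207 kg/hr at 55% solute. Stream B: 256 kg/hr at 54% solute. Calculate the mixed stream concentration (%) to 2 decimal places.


Mass balance on solute: F1*x1 + F2*x2 = F3*x3
F3 = F1 + F2 = 207 + 256 = 463 kg/hr
x3 = (F1*x1 + F2*x2)/F3
x3 = (207*0.55 + 256*0.54) / 463
x3 = 54.45%


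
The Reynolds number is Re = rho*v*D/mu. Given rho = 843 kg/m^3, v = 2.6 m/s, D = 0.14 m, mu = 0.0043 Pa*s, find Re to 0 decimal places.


Re = rho * v * D / mu
Re = 843 * 2.6 * 0.14 / 0.0043
Re = 306.852 / 0.0043
Re = 71361


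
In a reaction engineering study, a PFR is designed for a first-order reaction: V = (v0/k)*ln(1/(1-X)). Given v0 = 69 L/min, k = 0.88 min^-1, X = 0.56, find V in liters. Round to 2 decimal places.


V = (v0/k) * ln(1/(1-X))
V = (69/0.88) * ln(1/(1-0.56))
V = 78.409091 * ln(2.272727)
V = 78.409091 * 0.82098
V = 64.37 L


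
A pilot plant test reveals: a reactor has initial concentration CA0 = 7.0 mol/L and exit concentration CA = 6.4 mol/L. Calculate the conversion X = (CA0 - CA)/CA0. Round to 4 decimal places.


X = (CA0 - CA) / CA0
X = (7.0 - 6.4) / 7.0
X = 0.6 / 7.0
X = 0.0857


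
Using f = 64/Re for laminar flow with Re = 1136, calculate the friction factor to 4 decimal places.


f = 64 / Re
f = 64 / 1136
f = 0.0563


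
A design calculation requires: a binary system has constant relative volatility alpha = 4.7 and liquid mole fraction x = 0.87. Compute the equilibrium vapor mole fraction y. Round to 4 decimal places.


y = alpha*x / (1 + (alpha-1)*x)
y = 4.7*0.87 / (1 + (4.7-1)*0.87)
y = 4.089 / (1 + 3.219)
y = 4.089 / 4.219
y = 0.9692


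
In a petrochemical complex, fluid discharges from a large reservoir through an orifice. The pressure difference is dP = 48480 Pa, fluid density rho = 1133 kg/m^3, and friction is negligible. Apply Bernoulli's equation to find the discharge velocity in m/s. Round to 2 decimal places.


v = sqrt(2*dP/rho)
v = sqrt(2*48480/1133)
v = sqrt(85.578111)
v = 9.25 m/s


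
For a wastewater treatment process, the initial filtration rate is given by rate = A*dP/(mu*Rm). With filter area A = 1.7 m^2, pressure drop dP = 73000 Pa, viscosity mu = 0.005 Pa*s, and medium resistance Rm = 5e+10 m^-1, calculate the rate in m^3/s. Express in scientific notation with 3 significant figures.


rate = A * dP / (mu * Rm)
rate = 1.7 * 73000 / (0.005 * 5e+10)
rate = 124100.0 / 2.500e+08
rate = 4.96e-04 m^3/s


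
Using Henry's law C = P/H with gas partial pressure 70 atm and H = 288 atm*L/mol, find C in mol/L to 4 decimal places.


C = P / H
C = 70 / 288
C = 0.2431 mol/L


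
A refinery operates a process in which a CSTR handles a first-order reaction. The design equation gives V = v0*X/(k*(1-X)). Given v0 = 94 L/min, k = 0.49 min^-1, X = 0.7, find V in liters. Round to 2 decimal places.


V = v0 * X / (k * (1 - X))
V = 94 * 0.7 / (0.49 * (1 - 0.7))
V = 65.8 / (0.49 * 0.3)
V = 65.8 / 0.147
V = 447.62 L


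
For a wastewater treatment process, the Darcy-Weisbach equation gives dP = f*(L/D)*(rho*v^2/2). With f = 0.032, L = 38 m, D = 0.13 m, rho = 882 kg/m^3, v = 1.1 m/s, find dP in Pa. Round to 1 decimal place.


dP = f * (L/D) * (rho*v^2/2)
dP = 0.032 * (38/0.13) * (882*1.1^2/2)
L/D = 292.30769231
rho*v^2/2 = 882*1.21/2 = 533.61
dP = 0.032 * 292.30769231 * 533.61
dP = 4991.3 Pa


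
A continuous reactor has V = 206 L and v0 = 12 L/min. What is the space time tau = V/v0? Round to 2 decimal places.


tau = V / v0
tau = 206 / 12
tau = 17.17 min


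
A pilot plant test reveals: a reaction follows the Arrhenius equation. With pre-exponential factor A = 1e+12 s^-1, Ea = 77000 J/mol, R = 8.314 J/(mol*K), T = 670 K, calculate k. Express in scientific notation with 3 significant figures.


k = A * exp(-Ea/(R*T))
k = 1e+12 * exp(-77000 / (8.314 * 670))
k = 1e+12 * exp(-13.823114)
k = 9.92e+05


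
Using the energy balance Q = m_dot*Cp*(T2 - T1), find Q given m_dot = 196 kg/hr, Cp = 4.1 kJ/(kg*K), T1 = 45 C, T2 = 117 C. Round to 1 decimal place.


Q = m_dot * Cp * (T2 - T1)
Q = 196 * 4.1 * (117 - 45)
Q = 196 * 4.1 * 72
Q = 57859.2 kJ/hr


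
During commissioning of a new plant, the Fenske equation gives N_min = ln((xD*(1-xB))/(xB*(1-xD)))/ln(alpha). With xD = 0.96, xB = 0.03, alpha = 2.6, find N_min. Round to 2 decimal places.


N_min = ln((xD*(1-xB))/(xB*(1-xD))) / ln(alpha)
Numerator inside ln: 0.9312 / 0.0012 = 776.0
ln(776.0) = 6.654153
ln(alpha) = ln(2.6) = 0.955511
N_min = 6.654153 / 0.955511 = 6.96


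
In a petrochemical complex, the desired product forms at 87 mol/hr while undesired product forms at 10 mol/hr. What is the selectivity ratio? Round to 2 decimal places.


S = desired product rate / undesired product rate
S = 87 / 10
S = 8.70


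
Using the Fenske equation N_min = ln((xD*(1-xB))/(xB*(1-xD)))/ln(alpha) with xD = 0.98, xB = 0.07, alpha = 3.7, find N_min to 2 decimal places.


N_min = ln((xD*(1-xB))/(xB*(1-xD))) / ln(alpha)
Numerator inside ln: 0.9114 / 0.0014 = 651.0
ln(651.0) = 6.47851
ln(alpha) = ln(3.7) = 1.308333
N_min = 6.47851 / 1.308333 = 4.95


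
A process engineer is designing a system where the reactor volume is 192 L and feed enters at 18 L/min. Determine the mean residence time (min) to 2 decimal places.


tau = V / v0
tau = 192 / 18
tau = 10.67 min


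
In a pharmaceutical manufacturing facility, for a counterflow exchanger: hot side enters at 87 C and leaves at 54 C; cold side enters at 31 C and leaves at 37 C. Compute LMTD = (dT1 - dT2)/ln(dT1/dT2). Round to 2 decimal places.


dT1 = Th_in - Tc_out = 87 - 37 = 50
dT2 = Th_out - Tc_in = 54 - 31 = 23
LMTD = (dT1 - dT2) / ln(dT1/dT2)
LMTD = (50 - 23) / ln(50/23)
LMTD = 34.77 K


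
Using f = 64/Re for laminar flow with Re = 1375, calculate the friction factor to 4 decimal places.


f = 64 / Re
f = 64 / 1375
f = 0.0465


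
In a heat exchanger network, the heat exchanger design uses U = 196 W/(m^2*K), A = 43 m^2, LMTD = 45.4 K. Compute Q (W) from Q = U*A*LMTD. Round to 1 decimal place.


Q = U * A * LMTD
Q = 196 * 43 * 45.4
Q = 382631.2 W


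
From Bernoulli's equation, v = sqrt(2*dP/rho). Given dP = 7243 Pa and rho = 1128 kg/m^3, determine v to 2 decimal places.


v = sqrt(2*dP/rho)
v = sqrt(2*7243/1128)
v = sqrt(12.842199)
v = 3.58 m/s


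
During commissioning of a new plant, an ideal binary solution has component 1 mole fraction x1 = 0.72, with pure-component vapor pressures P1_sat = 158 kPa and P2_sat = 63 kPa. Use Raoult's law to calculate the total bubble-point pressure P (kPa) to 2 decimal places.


P = x1*P1_sat + x2*P2_sat
x2 = 1 - x1 = 1 - 0.72 = 0.28
P = 0.72*158 + 0.28*63
P = 113.76 + 17.64
P = 131.40 kPa


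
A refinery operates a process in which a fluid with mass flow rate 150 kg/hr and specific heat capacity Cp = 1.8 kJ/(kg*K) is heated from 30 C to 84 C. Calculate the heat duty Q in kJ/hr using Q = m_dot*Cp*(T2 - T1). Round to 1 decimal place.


Q = m_dot * Cp * (T2 - T1)
Q = 150 * 1.8 * (84 - 30)
Q = 150 * 1.8 * 54
Q = 14580.0 kJ/hr


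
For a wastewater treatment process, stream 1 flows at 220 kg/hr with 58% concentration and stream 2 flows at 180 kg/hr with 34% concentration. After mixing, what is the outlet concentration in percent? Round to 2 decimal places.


Mass balance on solute: F1*x1 + F2*x2 = F3*x3
F3 = F1 + F2 = 220 + 180 = 400 kg/hr
x3 = (F1*x1 + F2*x2)/F3
x3 = (220*0.58 + 180*0.34) / 400
x3 = 47.20%


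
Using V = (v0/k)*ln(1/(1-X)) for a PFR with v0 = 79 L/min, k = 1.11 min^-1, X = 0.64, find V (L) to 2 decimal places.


V = (v0/k) * ln(1/(1-X))
V = (79/1.11) * ln(1/(1-0.64))
V = 71.171171 * ln(2.777778)
V = 71.171171 * 1.021651
V = 72.71 L


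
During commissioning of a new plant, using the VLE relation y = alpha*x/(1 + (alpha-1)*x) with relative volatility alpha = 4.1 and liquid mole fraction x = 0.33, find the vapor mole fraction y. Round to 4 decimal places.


y = alpha*x / (1 + (alpha-1)*x)
y = 4.1*0.33 / (1 + (4.1-1)*0.33)
y = 1.353 / (1 + 1.023)
y = 1.353 / 2.023
y = 0.6688
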